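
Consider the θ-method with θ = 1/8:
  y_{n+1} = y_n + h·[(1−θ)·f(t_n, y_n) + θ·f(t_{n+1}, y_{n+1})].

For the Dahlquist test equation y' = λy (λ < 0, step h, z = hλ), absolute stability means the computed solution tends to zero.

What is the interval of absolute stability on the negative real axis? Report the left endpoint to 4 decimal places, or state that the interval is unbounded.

On y'=λy, z=hλ:
  y_{n+1} = y_n + z·[7/8·y_n + 1/8·y_{n+1}] ⇒ (1 − 1/8z)y_{n+1} = (1 + 7/8z)y_n
  ⇒ R(z) = (1 + 7/8z)/(1 − 1/8z).

Solve |R(x)|<1 on ℝ⁻.
x=-0.56: |R|=0.4766
R=−1: 1+7/8x = −1+1/8x ⇒ -3/4x=2 ⇒ x=2/(-3/4)=-2.6667
Confirm numerically:
  x=-2.145: |R|=0.69147 <1
  x=-1.903: |R|=0.53731 <1
  x=-1.871: |R|=0.51636 <1
  x=-1.625: |R|=0.35065 <1
  x=-2.847: |R|=1.09975 >1
  x=-2.821: |R|=1.08557 >1
  x=-2.701: |R|=1.01925 >1
So |R|<1 on (-2.6667, 0).

z∈(-2.6667,0).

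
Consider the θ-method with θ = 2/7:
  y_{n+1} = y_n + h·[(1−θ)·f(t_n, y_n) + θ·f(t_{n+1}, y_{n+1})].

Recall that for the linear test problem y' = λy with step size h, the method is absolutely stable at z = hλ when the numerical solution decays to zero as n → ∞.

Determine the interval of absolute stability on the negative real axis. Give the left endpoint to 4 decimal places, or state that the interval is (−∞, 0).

(-4.6667, 0).

Set f=λy, z=hλ:
  y_{n+1} = y_n + z·[5/7·y_n + 2/7·y_{n+1}] ⇒ (1 − 2/7z)y_{n+1} = (1 + 5/7z)y_n
  Hence R(z) = (1 + 5/7z)/(1 − 2/7z).

Solve |R(x)|<1 on ℝ⁻.
x=-1.6: |R|=0.0980
R=−1: 1+5/7x = −1+2/7x ⇒ -3/7x=2 ⇒ x=2/(-3/7)=-4.6667
Confirm numerically:
  x=-2.725: |R|=0.53213 <1
  x=-2.155: |R|=0.33378 <1
  x=-2.141: |R|=0.32840 <1
  x=-1.900: |R|=0.23148 <1
  x=-5.207: |R|=1.09309 >1
  x=-4.832: |R|=1.02976 >1
  x=-4.758: |R|=1.01659 >1
Stable set (-4.6667, 0).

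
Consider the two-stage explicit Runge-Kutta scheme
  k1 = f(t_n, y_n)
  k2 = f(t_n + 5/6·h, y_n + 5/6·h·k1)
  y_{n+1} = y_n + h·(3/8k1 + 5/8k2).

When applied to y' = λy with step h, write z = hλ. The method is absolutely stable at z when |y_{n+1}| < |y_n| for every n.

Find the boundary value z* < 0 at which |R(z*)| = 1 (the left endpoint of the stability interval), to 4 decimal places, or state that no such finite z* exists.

Set f=λy, z=hλ:
  k1=λy_n ⇒ h·k1=z·y_n;  k2=λ(1+5/6z)y_n ⇒ h·k2=z(1+5/6z)y_n
  y_{n+1}/y_n = 1 + 3/8z + 5/8z(1+5/6z) = 1 + z + 25/48z²
  ⇒ R(z) = 1 + z + 25/48z².

Need |R(x)|<1, x<0.
x=-1.28: |R|=0.5733
R=1: x+25/48x²=0 ⇒ x=−48/25=-1.9200; min R=1−1/(4·25/48)=0.5200>−1
Confirm numerically:
  x=-1.752: |R|=0.84670 <1
  x=-1.137: |R|=0.53632 <1
  x=-1.011: |R|=0.52135 <1
  x=-0.843: |R|=0.52713 <1
  x=-2.344: |R|=1.51763 >1
  x=-2.147: |R|=1.25384 >1
  x=-2.020: |R|=1.10521 >1
So |R|<1 on (-1.9200, 0).

z* = -1.9200.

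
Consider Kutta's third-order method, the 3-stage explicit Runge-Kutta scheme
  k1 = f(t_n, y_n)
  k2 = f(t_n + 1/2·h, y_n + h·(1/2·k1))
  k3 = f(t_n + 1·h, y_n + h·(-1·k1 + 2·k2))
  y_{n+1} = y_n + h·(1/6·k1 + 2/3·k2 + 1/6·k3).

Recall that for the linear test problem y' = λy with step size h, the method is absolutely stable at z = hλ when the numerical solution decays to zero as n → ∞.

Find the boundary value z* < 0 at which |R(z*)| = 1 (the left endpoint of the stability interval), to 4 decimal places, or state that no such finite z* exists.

left endpoint -2.5127.

Set f=λy, z=hλ:
  order 3, 3-stage ⇒ R(z)=1+z+z^2/2+z^3/6
  (e.g. R(-0.37)=0.69001, |R|=0.69001)

Find x<0 with |R(x)|<1.
x=-0.37: |R|=0.6900
|R(-2.38)|=0.7947 |R(-1.48)|=0.0749 |R(-0.58)|=0.5557
Bisect:
  x_lo=-3.1333 |R|=2.3514  x_hi=-0.2816 |R|=0.7544
  mid=-1.70742 |R|=0.07938 →hi
  mid=-2.42036 |R|=0.85442 →hi
  mid=-2.77682 |R|=1.49001 →lo
  mid=-2.59859 |R|=1.14682 →lo
  mid=-2.50947 |R|=0.99463 →hi
  mid=-2.55403 |R|=1.06918 →lo
  mid=-2.53175 |R|=1.03152 →lo
  mid=-2.52061 |R|=1.01298 →lo
  mid=-2.51504 |R|=1.00378 →lo
  ...
  [-2.51278,-2.51261] ⇒ x*=-2.5127
Stable set (-2.5127, 0).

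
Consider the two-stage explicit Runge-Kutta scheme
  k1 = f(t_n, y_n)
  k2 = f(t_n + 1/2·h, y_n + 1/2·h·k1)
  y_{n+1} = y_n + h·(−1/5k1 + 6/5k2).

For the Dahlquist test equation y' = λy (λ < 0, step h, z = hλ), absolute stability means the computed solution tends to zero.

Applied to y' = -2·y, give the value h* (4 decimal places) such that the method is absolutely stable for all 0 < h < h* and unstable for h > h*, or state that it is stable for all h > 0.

With y'=λy (z=hλ):
  k1=λy_n ⇒ h·k1=z·y_n;  k2=λ(1+1/2z)y_n ⇒ h·k2=z(1+1/2z)y_n
  y_{n+1}/y_n = 1 − 1/5z + 6/5z(1+1/2z) = 1 + z + 3/5z²
  ⇒ R(z) = 1 + z + 3/5z².

Need |R(x)|<1, x<0.
x=-0.53: |R|=0.6385
R=1: x+3/5x²=0 ⇒ x=−5/3=-1.6667; min R=1−1/(4·3/5)=0.5833>−1
Confirm numerically:
  x=-1.433: |R|=0.79909 <1
  x=-1.025: |R|=0.60537 <1
  x=-0.844: |R|=0.58340 <1
  x=-2.125: |R|=1.58437 >1
  x=-1.826: |R|=1.17457 >1
Interval (-1.6667, 0).

(-1.6667,0); λ=-2 ⇒ h* = (5/3)/2 = 0.8333.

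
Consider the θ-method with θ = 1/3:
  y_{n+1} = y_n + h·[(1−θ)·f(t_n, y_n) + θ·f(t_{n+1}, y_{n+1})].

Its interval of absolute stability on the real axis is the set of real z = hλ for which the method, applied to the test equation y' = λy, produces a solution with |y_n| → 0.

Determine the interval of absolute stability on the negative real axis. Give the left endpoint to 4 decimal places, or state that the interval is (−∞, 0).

(-6.0000, 0).

Test eqn y'=λy, z=hλ:
  y_{n+1} = y_n + z·[2/3·y_n + 1/3·y_{n+1}] ⇒ (1 − 1/3z)y_{n+1} = (1 + 2/3z)y_n
  Hence R(z) = (1 + 2/3z)/(1 − 1/3z).

Find x<0 with |R(x)|<1.
x=-0.45: |R|=0.6087
R=−1: 1+2/3x = −1+1/3x ⇒ -1/3x=2 ⇒ x=2/(-1/3)=-6.0000
Confirm numerically:
  x=-5.918: |R|=0.99081 <1
  x=-5.009: |R|=0.87626 <1
  x=-3.823: |R|=0.68093 <1
  x=-6.132: |R|=1.01445 >1
  x=-6.062: |R|=1.00684 >1
  x=-6.035: |R|=1.00387 >1
Stable set (-6.0000, 0).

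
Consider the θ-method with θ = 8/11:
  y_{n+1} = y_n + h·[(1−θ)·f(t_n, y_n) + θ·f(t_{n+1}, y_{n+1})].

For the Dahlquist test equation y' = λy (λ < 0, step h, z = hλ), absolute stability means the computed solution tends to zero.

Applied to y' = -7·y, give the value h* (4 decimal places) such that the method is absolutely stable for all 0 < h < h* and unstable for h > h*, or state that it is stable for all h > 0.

On y'=λy, z=hλ:
  y_{n+1} = y_n + z·[3/11·y_n + 8/11·y_{n+1}] ⇒ (1 − 8/11z)y_{n+1} = (1 + 3/11z)y_n
  Hence R(z) = (1 + 3/11z)/(1 − 8/11z).

Boundary: |R(x)|=1, x<0.
x=-1.71: |R|=0.2378
x=-2: |R|=0.1852
x=-10: |R|=0.2088
x=-100: |R|=0.3564
θ=8/11≥1/2 ⇒ |1+3/11x|<|1−8/11x| ∀x<0 ⇒ interval (−∞,0).

(−∞, 0) — no finite endpoint. Any h>0 works for λ=-7.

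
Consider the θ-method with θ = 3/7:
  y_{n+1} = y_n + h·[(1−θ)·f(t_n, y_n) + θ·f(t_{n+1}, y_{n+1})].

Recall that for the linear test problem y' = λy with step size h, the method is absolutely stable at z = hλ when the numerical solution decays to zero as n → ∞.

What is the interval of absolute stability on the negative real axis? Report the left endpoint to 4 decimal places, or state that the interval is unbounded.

z∈(-14.0000,0).

Set f=λy, z=hλ:
  y_{n+1} = y_n + z·[4/7·y_n + 3/7·y_{n+1}] ⇒ (1 − 3/7z)y_{n+1} = (1 + 4/7z)y_n
  so R(z) = (1 + 4/7z)/(1 − 3/7z).

Boundary: |R(x)|=1, x<0.
x=-1.72: |R|=0.0099
R=−1: 1+4/7x = −1+3/7x ⇒ -1/7x=2 ⇒ x=2/(-1/7)=-14.0000
Confirm numerically:
  x=-12.744: |R|=0.97223 <1
  x=-10.548: |R|=0.91067 <1
  x=-8.687: |R|=0.83930 <1
  x=-6.384: |R|=0.70878 <1
  x=-14.367: |R|=1.00733 >1
  x=-14.236: |R|=1.00475 >1
  x=-14.050: |R|=1.00102 >1
Interval (-14.0000, 0).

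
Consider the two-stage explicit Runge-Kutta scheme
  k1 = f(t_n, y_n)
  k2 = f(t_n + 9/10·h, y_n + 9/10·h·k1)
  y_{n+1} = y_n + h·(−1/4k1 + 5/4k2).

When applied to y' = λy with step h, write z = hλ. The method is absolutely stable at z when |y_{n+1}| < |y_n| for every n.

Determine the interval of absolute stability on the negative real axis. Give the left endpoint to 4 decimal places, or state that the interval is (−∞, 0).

z∈(-0.8889,0).

Test eqn y'=λy, z=hλ:
  k1=λy_n ⇒ h·k1=z·y_n;  k2=λ(1+9/10z)y_n ⇒ h·k2=z(1+9/10z)y_n
  y_{n+1}/y_n = 1 − 1/4z + 5/4z(1+9/10z) = 1 + z + 9/8z²
  Hence R(z) = 1 + z + 9/8z².

Find x<0 with |R(x)|<1.
x=-0.62: |R|=0.8125
R=1: x+9/8x²=0 ⇒ x=−8/9=-0.8889; min R=1−1/(4·9/8)=0.7778>−1
Confirm numerically:
  x=-0.803: |R|=0.92241 <1
  x=-0.781: |R|=0.90521 <1
  x=-0.649: |R|=0.82485 <1
  x=-0.627: |R|=0.81527 <1
  x=-1.485: |R|=1.99588 >1
  x=-1.104: |R|=1.26717 >1
  x=-0.925: |R|=1.03758 >1
So |R|<1 on (-0.8889, 0).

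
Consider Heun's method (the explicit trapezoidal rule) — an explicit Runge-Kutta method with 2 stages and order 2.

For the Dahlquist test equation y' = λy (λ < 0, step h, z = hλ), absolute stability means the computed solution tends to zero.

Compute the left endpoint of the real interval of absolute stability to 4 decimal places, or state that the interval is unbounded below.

z* = -2.0000.

On y'=λy, z=hλ:
  order 2, 2-stage ⇒ R(z)=1+z+z^2/2
  (e.g. R(-0.73)=0.53645, |R|=0.53645)

Need |R(x)|<1, x<0.
x=-0.73: |R|=0.5364
|R(-1.46)|=0.6058 |R(-0.92)|=0.5032 |R(-0.71)|=0.5421
Bisect:
  x_lo=-2.8411 |R|=2.1948  x_hi=-0.1923 |R|=0.8262
  mid=-1.51668 |R|=0.63348 →hi
  mid=-2.17889 |R|=1.19489 →lo
  mid=-1.84779 |R|=0.85937 →hi
  mid=-2.01334 |R|=1.01343 →lo
  mid=-1.93056 |R|=0.93297 →hi
  mid=-1.97195 |R|=0.97234 →hi
  mid=-1.99264 |R|=0.99267 →hi
  mid=-2.00299 |R|=1.00300 →lo
  mid=-1.99782 |R|=0.99782 →hi
  mid=-2.00040 |R|=1.00040 →lo
  ...
  [-2.00008,-1.99992] ⇒ x*=-2.0000
Stable set (-2.0000, 0).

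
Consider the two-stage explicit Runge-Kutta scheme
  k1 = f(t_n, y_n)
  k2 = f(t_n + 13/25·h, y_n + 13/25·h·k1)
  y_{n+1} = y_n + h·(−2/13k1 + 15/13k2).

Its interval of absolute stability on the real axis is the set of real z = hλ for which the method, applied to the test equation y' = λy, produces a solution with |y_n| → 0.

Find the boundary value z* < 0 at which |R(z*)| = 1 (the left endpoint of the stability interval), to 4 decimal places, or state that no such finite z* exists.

On y'=λy, z=hλ:
  k1=λy_n ⇒ h·k1=z·y_n;  k2=λ(1+13/25z)y_n ⇒ h·k2=z(1+13/25z)y_n
  y_{n+1}/y_n = 1 − 2/13z + 15/13z(1+13/25z) = 1 + z + 3/5z²
  R(z) = 1 + z + 3/5z².

Find x<0 with |R(x)|<1.
x=-0.34: |R|=0.7294
R=1: x+3/5x²=0 ⇒ x=−5/3=-1.6667; min R=1−1/(4·3/5)=0.5833>−1
Confirm numerically:
  x=-1.179: |R|=0.65502 <1
  x=-1.022: |R|=0.60469 <1
  x=-0.741: |R|=0.58845 <1
  x=-2.230: |R|=1.75374 >1
  x=-2.114: |R|=1.56740 >1
  x=-2.044: |R|=1.46276 >1
Stable set (-1.6667, 0).

left endpoint -1.6667.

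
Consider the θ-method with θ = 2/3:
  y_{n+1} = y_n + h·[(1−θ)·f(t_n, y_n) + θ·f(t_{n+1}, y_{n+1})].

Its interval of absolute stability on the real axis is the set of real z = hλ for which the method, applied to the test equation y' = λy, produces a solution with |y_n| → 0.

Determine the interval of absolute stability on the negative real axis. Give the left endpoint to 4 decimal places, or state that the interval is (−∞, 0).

(−∞, 0) — no finite endpoint.

On y'=λy, z=hλ:
  y_{n+1} = y_n + z·[1/3·y_n + 2/3·y_{n+1}] ⇒ (1 − 2/3z)y_{n+1} = (1 + 1/3z)y_n
  ⇒ R(z) = (1 + 1/3z)/(1 − 2/3z).

Solve |R(x)|<1 on ℝ⁻.
x=-1.75: |R|=0.1923
x=-2: |R|=0.1429
x=-10: |R|=0.3043
x=-100: |R|=0.4778
θ=2/3≥1/2 ⇒ |1+1/3x|<|1−2/3x| ∀x<0 ⇒ interval (−∞,0).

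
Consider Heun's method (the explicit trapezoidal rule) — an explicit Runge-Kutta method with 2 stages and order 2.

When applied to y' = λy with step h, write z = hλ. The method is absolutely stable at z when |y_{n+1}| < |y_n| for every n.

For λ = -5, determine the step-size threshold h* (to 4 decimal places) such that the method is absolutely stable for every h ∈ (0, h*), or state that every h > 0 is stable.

(-2.0000,0); λ=-5 ⇒ h* = 0.4000.

On y'=λy, z=hλ:
  order 2, 2-stage ⇒ R(z)=1+z+z^2/2
  (e.g. R(-1.21)=0.52205, |R|=0.52205)

Need |R(x)|<1, x<0.
x=-1.21: |R|=0.5221
|R(-1.96)|=0.9608 |R(-1.27)|=0.5364 |R(-1.23)|=0.5264
Bisect:
  x_lo=-2.5291 |R|=1.6690  x_hi=-0.3912 |R|=0.6853
  mid=-1.46011 |R|=0.60585 →hi
  mid=-1.99458 |R|=0.99460 →hi
  mid=-2.26182 |R|=1.29609 →lo
  mid=-2.12820 |R|=1.13642 →lo
  mid=-2.06139 |R|=1.06328 →lo
  mid=-2.02799 |R|=1.02838 →lo
  mid=-2.01128 |R|=1.01135 →lo
  mid=-2.00293 |R|=1.00294 →lo
  mid=-1.99876 |R|=0.99876 →hi
  ...
  [-2.00006,-1.99993] ⇒ x*=-2.0000
Interval (-2.0000, 0).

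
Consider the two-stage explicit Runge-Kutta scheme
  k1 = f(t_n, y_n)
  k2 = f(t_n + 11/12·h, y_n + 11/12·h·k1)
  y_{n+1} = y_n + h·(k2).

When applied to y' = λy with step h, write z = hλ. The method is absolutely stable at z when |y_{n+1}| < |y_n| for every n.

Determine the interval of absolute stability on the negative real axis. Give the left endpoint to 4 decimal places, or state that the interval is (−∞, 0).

With y'=λy (z=hλ):
  k1=λy_n ⇒ h·k1=z·y_n;  k2=λ(1+11/12z)y_n ⇒ h·k2=z(1+11/12z)y_n
  y_{n+1}/y_n = 1 + z(1+11/12z) = 1 + z + 11/12z²
  so R(z) = 1 + z + 11/12z².

Solve |R(x)|<1 on ℝ⁻.
x=-0.96: |R|=0.8848
R=1: x+11/12x²=0 ⇒ x=−12/11=-1.0909; min R=1−1/(4·11/12)=0.7273>−1
Confirm numerically:
  x=-0.957: |R|=0.88253 <1
  x=-0.650: |R|=0.73729 <1
  x=-0.542: |R|=0.72728 <1
  x=-1.474: |R|=1.51762 >1
  x=-1.438: |R|=1.45752 >1
Interval (-1.0909, 0).

z∈(-1.0909,0).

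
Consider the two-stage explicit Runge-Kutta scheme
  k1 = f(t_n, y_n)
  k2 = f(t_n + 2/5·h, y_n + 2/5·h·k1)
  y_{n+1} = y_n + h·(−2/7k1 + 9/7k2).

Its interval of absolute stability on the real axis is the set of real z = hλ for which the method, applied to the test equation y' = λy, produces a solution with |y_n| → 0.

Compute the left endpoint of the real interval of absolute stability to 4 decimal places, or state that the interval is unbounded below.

left endpoint -1.9444.

On y'=λy, z=hλ:
  k1=λy_n ⇒ h·k1=z·y_n;  k2=λ(1+2/5z)y_n ⇒ h·k2=z(1+2/5z)y_n
  y_{n+1}/y_n = 1 − 2/7z + 9/7z(1+2/5z) = 1 + z + 18/35z²
  R(z) = 1 + z + 18/35z².

Find x<0 with |R(x)|<1.
x=-1.56: |R|=0.6916
R=1: x+18/35x²=0 ⇒ x=−35/18=-1.9444; min R=1−1/(4·18/35)=0.5139>−1
Confirm numerically:
  x=-1.815: |R|=0.87917 <1
  x=-1.789: |R|=0.85698 <1
  x=-1.296: |R|=0.56780 <1
  x=-0.850: |R|=0.52157 <1
  x=-2.311: |R|=1.43566 >1
  x=-2.287: |R|=1.40290 >1
  x=-2.170: |R|=1.25172 >1
So |R|<1 on (-1.9444, 0).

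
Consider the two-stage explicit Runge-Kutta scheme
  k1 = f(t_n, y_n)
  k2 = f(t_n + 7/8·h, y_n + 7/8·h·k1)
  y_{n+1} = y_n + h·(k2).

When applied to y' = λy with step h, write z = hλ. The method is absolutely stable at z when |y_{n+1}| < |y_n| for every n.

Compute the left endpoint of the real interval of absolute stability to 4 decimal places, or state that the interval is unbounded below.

z* = -1.1429.

With y'=λy (z=hλ):
  k1=λy_n ⇒ h·k1=z·y_n;  k2=λ(1+7/8z)y_n ⇒ h·k2=z(1+7/8z)y_n
  y_{n+1}/y_n = 1 + z(1+7/8z) = 1 + z + 7/8z²
  Hence R(z) = 1 + z + 7/8z².

Solve |R(x)|<1 on ℝ⁻.
x=-0.35: |R|=0.7572
R=1: x+7/8x²=0 ⇒ x=−8/7=-1.1429; min R=1−1/(4·7/8)=0.7143>−1
Confirm numerically:
  x=-0.759: |R|=0.74507 <1
  x=-0.588: |R|=0.71453 <1
  x=-0.472: |R|=0.72294 <1
  x=-0.459: |R|=0.72535 <1
  x=-1.737: |R|=1.90302 >1
  x=-1.533: |R|=1.52333 >1
  x=-1.322: |R|=1.20722 >1
Interval (-1.1429, 0).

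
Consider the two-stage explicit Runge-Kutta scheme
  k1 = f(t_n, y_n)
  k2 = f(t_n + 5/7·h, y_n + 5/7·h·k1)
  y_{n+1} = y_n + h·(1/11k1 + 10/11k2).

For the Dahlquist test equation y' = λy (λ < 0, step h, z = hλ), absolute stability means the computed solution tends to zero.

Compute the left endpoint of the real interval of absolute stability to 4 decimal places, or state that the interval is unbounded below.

Set f=λy, z=hλ:
  k1=λy_n ⇒ h·k1=z·y_n;  k2=λ(1+5/7z)y_n ⇒ h·k2=z(1+5/7z)y_n
  y_{n+1}/y_n = 1 + 1/11z + 10/11z(1+5/7z) = 1 + z + 50/77z²
  so R(z) = 1 + z + 50/77z².

Need |R(x)|<1, x<0.
x=-0.6: |R|=0.6338
R=1: x+50/77x²=0 ⇒ x=−77/50=-1.5400; min R=1−1/(4·50/77)=0.6150>−1
Confirm numerically:
  x=-1.284: |R|=0.78656 <1
  x=-1.223: |R|=0.74825 <1
  x=-0.863: |R|=0.62062 <1
  x=-0.626: |R|=0.62846 <1
  x=-2.095: |R|=1.75502 >1
  x=-1.806: |R|=1.31195 >1
  x=-1.567: |R|=1.02747 >1
Stable set (-1.5400, 0).

z* = -1.5400.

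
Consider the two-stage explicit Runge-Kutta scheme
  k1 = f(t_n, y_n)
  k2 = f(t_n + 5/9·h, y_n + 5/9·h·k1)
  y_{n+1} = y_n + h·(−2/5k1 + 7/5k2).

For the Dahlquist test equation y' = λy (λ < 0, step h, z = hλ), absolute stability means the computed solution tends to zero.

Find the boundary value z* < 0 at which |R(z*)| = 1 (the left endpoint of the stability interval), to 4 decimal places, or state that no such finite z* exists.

With y'=λy (z=hλ):
  k1=λy_n ⇒ h·k1=z·y_n;  k2=λ(1+5/9z)y_n ⇒ h·k2=z(1+5/9z)y_n
  y_{n+1}/y_n = 1 − 2/5z + 7/5z(1+5/9z) = 1 + z + 7/9z²
  R(z) = 1 + z + 7/9z².

Find x<0 with |R(x)|<1.
x=-0.44: |R|=0.7106
R=1: x+7/9x²=0 ⇒ x=−9/7=-1.2857; min R=1−1/(4·7/9)=0.6786>−1
Confirm numerically:
  x=-1.124: |R|=0.85863 <1
  x=-1.046: |R|=0.80498 <1
  x=-0.995: |R|=0.77502 <1
  x=-1.651: |R|=1.46907 >1
  x=-1.369: |R|=1.08868 >1
So |R|<1 on (-1.2857, 0).

z* = -1.2857.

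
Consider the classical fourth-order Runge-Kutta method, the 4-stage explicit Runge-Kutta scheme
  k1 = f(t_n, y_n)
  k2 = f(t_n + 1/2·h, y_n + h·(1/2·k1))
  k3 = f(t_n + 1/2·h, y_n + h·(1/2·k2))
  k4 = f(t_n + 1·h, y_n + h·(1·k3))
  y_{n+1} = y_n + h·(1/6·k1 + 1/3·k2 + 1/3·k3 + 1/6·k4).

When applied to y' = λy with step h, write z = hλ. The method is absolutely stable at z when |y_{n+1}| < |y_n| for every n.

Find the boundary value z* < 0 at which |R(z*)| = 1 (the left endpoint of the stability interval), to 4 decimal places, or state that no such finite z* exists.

Test eqn y'=λy, z=hλ:
  order 4, 4-stage ⇒ R(z)=1+z+z^2/2+z^3/6+z^4/24
  (e.g. R(-0.52)=0.59481, |R|=0.59481)

Boundary: |R(x)|=1, x<0.
x=-0.52: |R|=0.5948
|R(-2.71)|=0.8923 |R(-0.84)|=0.4348
Bisect:
  x_lo=-3.2804 |R|=2.0416  x_hi=-0.2872 |R|=0.7504
  mid=-1.78380 |R|=0.28304 →hi
  mid=-2.53208 |R|=0.68069 →hi
  mid=-2.90622 |R|=1.19816 →lo
  mid=-2.71915 |R|=0.90477 →hi
  mid=-2.81269 |R|=1.04209 →lo
  mid=-2.76592 |R|=0.97118 →hi
  mid=-2.78930 |R|=1.00606 →lo
  mid=-2.77761 |R|=0.98848 →hi
  ...
  [-2.78547,-2.78528] ⇒ x*=-2.7853
Interval (-2.7853, 0).

z* = -2.7853.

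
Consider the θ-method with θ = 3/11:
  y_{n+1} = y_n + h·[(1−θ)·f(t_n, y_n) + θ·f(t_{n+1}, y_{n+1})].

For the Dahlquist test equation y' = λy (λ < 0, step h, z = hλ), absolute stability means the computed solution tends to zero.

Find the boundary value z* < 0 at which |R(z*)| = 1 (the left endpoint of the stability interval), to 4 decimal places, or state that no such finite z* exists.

z* = -4.4000.

On y'=λy, z=hλ:
  y_{n+1} = y_n + z·[8/11·y_n + 3/11·y_{n+1}] ⇒ (1 − 3/11z)y_{n+1} = (1 + 8/11z)y_n
  R(z) = (1 + 8/11z)/(1 − 3/11z).

Boundary: |R(x)|=1, x<0.
x=-0.52: |R|=0.5446
R=−1: 1+8/11x = −1+3/11x ⇒ -5/11x=2 ⇒ x=2/(-5/11)=-4.4000
Confirm numerically:
  x=-3.835: |R|=0.87447 <1
  x=-3.071: |R|=0.67125 <1
  x=-2.788: |R|=0.58376 <1
  x=-2.166: |R|=0.36164 <1
  x=-4.957: |R|=1.10765 >1
  x=-4.459: |R|=1.01210 >1
So |R|<1 on (-4.4000, 0).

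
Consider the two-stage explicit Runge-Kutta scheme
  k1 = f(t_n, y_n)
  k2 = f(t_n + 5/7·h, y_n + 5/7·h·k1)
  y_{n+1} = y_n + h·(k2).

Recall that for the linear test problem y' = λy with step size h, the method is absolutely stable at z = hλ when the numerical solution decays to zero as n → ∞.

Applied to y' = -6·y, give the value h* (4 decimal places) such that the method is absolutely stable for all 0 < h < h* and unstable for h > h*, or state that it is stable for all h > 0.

On y'=λy, z=hλ:
  k1=λy_n ⇒ h·k1=z·y_n;  k2=λ(1+5/7z)y_n ⇒ h·k2=z(1+5/7z)y_n
  y_{n+1}/y_n = 1 + z(1+5/7z) = 1 + z + 5/7z²
  R(z) = 1 + z + 5/7z².

Solve |R(x)|<1 on ℝ⁻.
x=-0.32: |R|=0.7531
R=1: x+5/7x²=0 ⇒ x=−7/5=-1.4000; min R=1−1/(4·5/7)=0.6500>−1
Confirm numerically:
  x=-1.343: |R|=0.94532 <1
  x=-1.280: |R|=0.89029 <1
  x=-0.642: |R|=0.65240 <1
  x=-1.959: |R|=1.78220 >1
  x=-1.699: |R|=1.36286 >1
  x=-1.560: |R|=1.17829 >1
So |R|<1 on (-1.4000, 0).

(-1.4000,0); λ=-6 ⇒ h* = (7/5)/6 = 0.2333.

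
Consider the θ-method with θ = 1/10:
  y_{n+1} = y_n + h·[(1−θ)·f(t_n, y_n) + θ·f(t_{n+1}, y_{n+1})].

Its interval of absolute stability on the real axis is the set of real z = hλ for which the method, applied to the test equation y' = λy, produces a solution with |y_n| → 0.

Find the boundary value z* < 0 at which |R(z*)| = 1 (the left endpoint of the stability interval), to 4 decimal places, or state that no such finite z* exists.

On y'=λy, z=hλ:
  y_{n+1} = y_n + z·[9/10·y_n + 1/10·y_{n+1}] ⇒ (1 − 1/10z)y_{n+1} = (1 + 9/10z)y_n
  R(z) = (1 + 9/10z)/(1 − 1/10z).

Boundary: |R(x)|=1, x<0.
x=-0.95: |R|=0.1324
R=−1: 1+9/10x = −1+1/10x ⇒ -4/5x=2 ⇒ x=2/(-4/5)=-2.5000
Confirm numerically:
  x=-2.200: |R|=0.80328 <1
  x=-1.551: |R|=0.34274 <1
  x=-1.343: |R|=0.18399 <1
  x=-1.030: |R|=0.06618 <1
  x=-2.786: |R|=1.17895 >1
  x=-2.771: |R|=1.16976 >1
So |R|<1 on (-2.5000, 0).

z* = -2.5000.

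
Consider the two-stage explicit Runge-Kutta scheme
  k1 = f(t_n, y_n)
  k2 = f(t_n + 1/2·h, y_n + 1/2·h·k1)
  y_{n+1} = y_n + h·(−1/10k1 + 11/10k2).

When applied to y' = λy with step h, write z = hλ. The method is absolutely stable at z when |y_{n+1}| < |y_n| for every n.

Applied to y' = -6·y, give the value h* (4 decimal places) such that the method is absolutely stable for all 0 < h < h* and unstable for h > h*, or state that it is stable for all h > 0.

Test eqn y'=λy, z=hλ:
  k1=λy_n ⇒ h·k1=z·y_n;  k2=λ(1+1/2z)y_n ⇒ h·k2=z(1+1/2z)y_n
  y_{n+1}/y_n = 1 − 1/10z + 11/10z(1+1/2z) = 1 + z + 11/20z²
  R(z) = 1 + z + 11/20z².

Solve |R(x)|<1 on ℝ⁻.
x=-0.45: |R|=0.6614
R=1: x+11/20x²=0 ⇒ x=−20/11=-1.8182; min R=1−1/(4·11/20)=0.5455>−1
Confirm numerically:
  x=-1.747: |R|=0.93160 <1
  x=-0.953: |R|=0.54651 <1
  x=-0.793: |R|=0.55287 <1
  x=-2.331: |R|=1.65746 >1
  x=-1.969: |R|=1.16333 >1
So |R|<1 on (-1.8182, 0).

(-1.8182,0); λ=-6 ⇒ h* = (20/11)/6 = 0.3030.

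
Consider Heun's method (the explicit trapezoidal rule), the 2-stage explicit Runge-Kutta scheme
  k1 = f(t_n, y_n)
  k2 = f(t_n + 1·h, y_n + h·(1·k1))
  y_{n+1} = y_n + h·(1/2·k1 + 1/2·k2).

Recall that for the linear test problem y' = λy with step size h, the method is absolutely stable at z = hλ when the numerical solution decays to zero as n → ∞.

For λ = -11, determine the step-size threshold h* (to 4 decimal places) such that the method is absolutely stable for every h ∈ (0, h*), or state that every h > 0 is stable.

(-2.0000,0); λ=-11 ⇒ h* = 0.1818.

On y'=λy, z=hλ:
  order 2, 2-stage ⇒ R(z)=1+z+z^2/2
  (e.g. R(-0.45)=0.65125, |R|=0.65125)

Solve |R(x)|<1 on ℝ⁻.
x=-0.45: |R|=0.6512
|R(-1.44)|=0.5968 |R(-1)|=0.5000 |R(-0.53)|=0.6104
Bisect:
  x_lo=-2.3288 |R|=1.3829  x_hi=-0.1543 |R|=0.8576
  mid=-1.24155 |R|=0.52917 →hi
  mid=-1.78518 |R|=0.80825 →hi
  mid=-2.05699 |R|=1.05861 →lo
  mid=-1.92108 |R|=0.92420 →hi
  mid=-1.98904 |R|=0.98910 →hi
  mid=-2.02301 |R|=1.02328 →lo
  mid=-2.00602 |R|=1.00604 →lo
  mid=-1.99753 |R|=0.99753 →hi
  ...
  [-2.00005,-1.99992] ⇒ x*=-2.0000
So |R|<1 on (-2.0000, 0).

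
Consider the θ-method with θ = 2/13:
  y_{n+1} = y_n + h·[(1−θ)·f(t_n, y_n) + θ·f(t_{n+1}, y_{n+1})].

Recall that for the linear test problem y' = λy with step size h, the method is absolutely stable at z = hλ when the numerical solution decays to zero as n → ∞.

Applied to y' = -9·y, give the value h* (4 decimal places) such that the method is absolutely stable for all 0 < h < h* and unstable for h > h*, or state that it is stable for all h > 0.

Test eqn y'=λy, z=hλ:
  y_{n+1} = y_n + z·[11/13·y_n + 2/13·y_{n+1}] ⇒ (1 − 2/13z)y_{n+1} = (1 + 11/13z)y_n
  ⇒ R(z) = (1 + 11/13z)/(1 − 2/13z).

Solve |R(x)|<1 on ℝ⁻.
x=-1.61: |R|=0.2904
R=−1: 1+11/13x = −1+2/13x ⇒ -9/13x=2 ⇒ x=2/(-9/13)=-2.8889
Confirm numerically:
  x=-2.836: |R|=0.97451 <1
  x=-2.406: |R|=0.75601 <1
  x=-2.318: |R|=0.70866 <1
  x=-3.145: |R|=1.11949 >1
  x=-2.911: |R|=1.01057 >1
Stable set (-2.8889, 0).

(-2.8889,0); λ=-9 ⇒ h* = (26/9)/9 = 0.3210.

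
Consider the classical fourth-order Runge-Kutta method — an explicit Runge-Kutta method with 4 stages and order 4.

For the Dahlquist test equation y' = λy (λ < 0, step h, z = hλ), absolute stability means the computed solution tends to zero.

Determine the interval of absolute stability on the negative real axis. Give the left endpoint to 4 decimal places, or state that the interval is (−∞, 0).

Set f=λy, z=hλ:
  order 4, 4-stage ⇒ R(z)=1+z+z^2/2+z^3/6+z^4/24
  (e.g. R(-1.19)=0.32075, |R|=0.32075)

Boundary: |R(x)|=1, x<0.
x=-1.19: |R|=0.3207
|R(-2.94)|=1.2594 |R(-2.28)|=0.4698 |R(-2.1)|=0.3718
Bisect:
  x_lo=-3.1364 |R|=1.6720  x_hi=-0.1242 |R|=0.8832
  mid=-1.63032 |R|=0.27080 →hi
  mid=-2.38338 |R|=0.54491 →hi
  mid=-2.75991 |R|=0.96241 →hi
  mid=-2.94818 |R|=1.27467 →lo
  mid=-2.85405 |R|=1.10870 →lo
  mid=-2.80698 |R|=1.03319 →lo
  mid=-2.78345 |R|=0.99722 →hi
  ...
  [-2.78547,-2.78529] ⇒ x*=-2.7853
Interval (-2.7853, 0).

(-2.7853, 0).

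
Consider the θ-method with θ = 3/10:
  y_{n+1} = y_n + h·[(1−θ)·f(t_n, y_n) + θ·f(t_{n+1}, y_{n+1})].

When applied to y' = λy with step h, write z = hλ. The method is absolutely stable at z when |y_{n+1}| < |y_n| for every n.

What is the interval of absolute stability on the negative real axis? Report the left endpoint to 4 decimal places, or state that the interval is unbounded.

Set f=λy, z=hλ:
  y_{n+1} = y_n + z·[7/10·y_n + 3/10·y_{n+1}] ⇒ (1 − 3/10z)y_{n+1} = (1 + 7/10z)y_n
  so R(z) = (1 + 7/10z)/(1 − 3/10z).

Need |R(x)|<1, x<0.
x=-1.52: |R|=0.0440
R=−1: 1+7/10x = −1+3/10x ⇒ -2/5x=2 ⇒ x=2/(-2/5)=-5.0000
Confirm numerically:
  x=-3.371: |R|=0.67603 <1
  x=-2.688: |R|=0.48804 <1
  x=-2.653: |R|=0.47725 <1
  x=-5.513: |R|=1.07732 >1
  x=-5.473: |R|=1.07162 >1
  x=-5.388: |R|=1.05932 >1
So |R|<1 on (-5.0000, 0).

z∈(-5.0000,0).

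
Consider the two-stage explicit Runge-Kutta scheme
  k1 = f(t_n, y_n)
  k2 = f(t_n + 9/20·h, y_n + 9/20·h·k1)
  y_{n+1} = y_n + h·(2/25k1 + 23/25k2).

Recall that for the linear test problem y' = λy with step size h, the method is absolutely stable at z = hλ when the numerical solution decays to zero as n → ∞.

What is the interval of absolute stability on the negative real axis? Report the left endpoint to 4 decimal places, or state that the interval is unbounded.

(-2.4155, 0).

Test eqn y'=λy, z=hλ:
  k1=λy_n ⇒ h·k1=z·y_n;  k2=λ(1+9/20z)y_n ⇒ h·k2=z(1+9/20z)y_n
  y_{n+1}/y_n = 1 + 2/25z + 23/25z(1+9/20z) = 1 + z + 207/500z²
  ⇒ R(z) = 1 + z + 207/500z².

Solve |R(x)|<1 on ℝ⁻.
x=-1.37: |R|=0.4070
R=1: x+207/500x²=0 ⇒ x=−500/207=-2.4155; min R=1−1/(4·207/500)=0.3961>−1
Confirm numerically:
  x=-1.522: |R|=0.43702 <1
  x=-1.267: |R|=0.39759 <1
  x=-1.028: |R|=0.40951 <1
  x=-3.000: |R|=1.72600 >1
  x=-2.945: |R|=1.64563 >1
  x=-2.943: |R|=1.64276 >1
So |R|<1 on (-2.4155, 0).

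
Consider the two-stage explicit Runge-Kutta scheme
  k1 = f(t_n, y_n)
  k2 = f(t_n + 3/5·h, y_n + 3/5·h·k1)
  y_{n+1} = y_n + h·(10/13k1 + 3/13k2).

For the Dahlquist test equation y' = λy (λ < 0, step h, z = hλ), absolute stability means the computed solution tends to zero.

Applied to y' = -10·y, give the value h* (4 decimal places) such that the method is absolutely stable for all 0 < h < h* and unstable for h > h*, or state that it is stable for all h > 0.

(-7.2222,0); λ=-10 ⇒ h* = (65/9)/10 = 0.7222.

On y'=λy, z=hλ:
  k1=λy_n ⇒ h·k1=z·y_n;  k2=λ(1+3/5z)y_n ⇒ h·k2=z(1+3/5z)y_n
  y_{n+1}/y_n = 1 + 10/13z + 3/13z(1+3/5z) = 1 + z + 9/65z²
  ⇒ R(z) = 1 + z + 9/65z².

Solve |R(x)|<1 on ℝ⁻.
x=-1.46: |R|=0.1649
R=1: x+9/65x²=0 ⇒ x=−65/9=-7.2222; min R=1−1/(4·9/65)=-0.8056>−1
Confirm numerically:
  x=-7.083: |R|=0.86346 <1
  x=-6.572: |R|=0.40832 <1
  x=-5.399: |R|=0.36296 <1
  x=-7.433: |R|=1.21693 >1
  x=-7.352: |R|=1.13211 >1
So |R|<1 on (-7.2222, 0).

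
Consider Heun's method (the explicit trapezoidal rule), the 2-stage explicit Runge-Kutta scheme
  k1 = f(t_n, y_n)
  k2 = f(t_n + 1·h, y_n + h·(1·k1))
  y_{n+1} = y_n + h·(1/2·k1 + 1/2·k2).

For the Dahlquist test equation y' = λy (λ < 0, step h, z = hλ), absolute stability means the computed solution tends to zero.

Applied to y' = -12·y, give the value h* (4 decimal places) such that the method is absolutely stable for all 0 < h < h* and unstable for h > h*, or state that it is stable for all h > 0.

With y'=λy (z=hλ):
  order 2, 2-stage ⇒ R(z)=1+z+z^2/2
  (e.g. R(-0.89)=0.50605, |R|=0.50605)

Solve |R(x)|<1 on ℝ⁻.
x=-0.89: |R|=0.5061
|R(-1.98)|=0.9802 |R(-1.13)|=0.5085 |R(-0.51)|=0.6200
Bisect:
  x_lo=-2.4383 |R|=1.5343  x_hi=-0.2475 |R|=0.7831
  mid=-1.34291 |R|=0.55879 →hi
  mid=-1.89060 |R|=0.89658 →hi
  mid=-2.16445 |R|=1.17797 →lo
  mid=-2.02752 |R|=1.02790 →lo
  mid=-1.95906 |R|=0.95990 →hi
  mid=-1.99329 |R|=0.99331 →hi
  mid=-2.01041 |R|=1.01046 →lo
  mid=-2.00185 |R|=1.00185 →lo
  mid=-1.99757 |R|=0.99757 →hi
  mid=-1.99971 |R|=0.99971 →hi
  ...
  [-2.00011,-1.99998] ⇒ x*=-2.0000
Stable set (-2.0000, 0).

(-2.0000,0); λ=-12 ⇒ h* = 0.1667.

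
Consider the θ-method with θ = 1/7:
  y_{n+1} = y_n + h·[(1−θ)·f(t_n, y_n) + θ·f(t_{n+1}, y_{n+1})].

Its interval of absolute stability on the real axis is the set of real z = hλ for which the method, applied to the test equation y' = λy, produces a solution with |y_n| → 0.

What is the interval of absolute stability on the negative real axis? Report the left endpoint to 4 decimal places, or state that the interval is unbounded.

On y'=λy, z=hλ:
  y_{n+1} = y_n + z·[6/7·y_n + 1/7·y_{n+1}] ⇒ (1 − 1/7z)y_{n+1} = (1 + 6/7z)y_n
  so R(z) = (1 + 6/7z)/(1 − 1/7z).

Solve |R(x)|<1 on ℝ⁻.
x=-0.39: |R|=0.6306
R=−1: 1+6/7x = −1+1/7x ⇒ -5/7x=2 ⇒ x=2/(-5/7)=-2.8000
Confirm numerically:
  x=-2.427: |R|=0.80216 <1
  x=-2.247: |R|=0.70098 <1
  x=-1.449: |R|=0.20050 <1
  x=-3.334: |R|=1.25837 >1
  x=-3.331: |R|=1.25699 >1
  x=-3.178: |R|=1.18569 >1
So |R|<1 on (-2.8000, 0).

(-2.8000, 0).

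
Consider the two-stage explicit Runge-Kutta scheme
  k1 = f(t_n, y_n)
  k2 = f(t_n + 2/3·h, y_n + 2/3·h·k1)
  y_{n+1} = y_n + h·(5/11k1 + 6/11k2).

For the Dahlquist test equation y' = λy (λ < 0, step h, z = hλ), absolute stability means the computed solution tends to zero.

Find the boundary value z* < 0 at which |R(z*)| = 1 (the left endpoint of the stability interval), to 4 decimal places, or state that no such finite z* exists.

left endpoint -2.7500.

Test eqn y'=λy, z=hλ:
  k1=λy_n ⇒ h·k1=z·y_n;  k2=λ(1+2/3z)y_n ⇒ h·k2=z(1+2/3z)y_n
  y_{n+1}/y_n = 1 + 5/11z + 6/11z(1+2/3z) = 1 + z + 4/11z²
  Hence R(z) = 1 + z + 4/11z².

Boundary: |R(x)|=1, x<0.
x=-1.26: |R|=0.3173
R=1: x+4/11x²=0 ⇒ x=−11/4=-2.7500; min R=1−1/(4·4/11)=0.3125>−1
Confirm numerically:
  x=-2.721: |R|=0.97131 <1
  x=-2.700: |R|=0.95091 <1
  x=-2.594: |R|=0.85285 <1
  x=-2.286: |R|=0.61429 <1
  x=-3.299: |R|=1.65860 >1
  x=-3.200: |R|=1.52364 >1
Stable set (-2.7500, 0).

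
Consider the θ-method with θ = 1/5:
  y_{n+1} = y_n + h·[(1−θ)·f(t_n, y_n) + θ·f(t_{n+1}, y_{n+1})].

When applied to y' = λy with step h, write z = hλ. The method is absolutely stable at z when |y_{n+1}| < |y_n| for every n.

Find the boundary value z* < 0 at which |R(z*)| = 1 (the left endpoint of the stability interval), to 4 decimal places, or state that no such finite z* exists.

left endpoint -3.3333.

Test eqn y'=λy, z=hλ:
  y_{n+1} = y_n + z·[4/5·y_n + 1/5·y_{n+1}] ⇒ (1 − 1/5z)y_{n+1} = (1 + 4/5z)y_n
  so R(z) = (1 + 4/5z)/(1 − 1/5z).

Need |R(x)|<1, x<0.
x=-0.69: |R|=0.3937
R=−1: 1+4/5x = −1+1/5x ⇒ -3/5x=2 ⇒ x=2/(-3/5)=-3.3333
Confirm numerically:
  x=-3.184: |R|=0.94526 <1
  x=-2.675: |R|=0.74267 <1
  x=-1.882: |R|=0.36734 <1
  x=-1.506: |R|=0.15739 <1
  x=-3.880: |R|=1.18468 >1
  x=-3.838: |R|=1.17131 >1
  x=-3.419: |R|=1.03053 >1
Interval (-3.3333, 0).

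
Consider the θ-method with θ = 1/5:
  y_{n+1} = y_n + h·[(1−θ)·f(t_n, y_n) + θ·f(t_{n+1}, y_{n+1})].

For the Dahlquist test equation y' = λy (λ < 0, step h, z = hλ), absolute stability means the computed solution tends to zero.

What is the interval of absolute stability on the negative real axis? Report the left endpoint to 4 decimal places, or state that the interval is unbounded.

Test eqn y'=λy, z=hλ:
  y_{n+1} = y_n + z·[4/5·y_n + 1/5·y_{n+1}] ⇒ (1 − 1/5z)y_{n+1} = (1 + 4/5z)y_n
  R(z) = (1 + 4/5z)/(1 − 1/5z).

Need |R(x)|<1, x<0.
x=-1.75: |R|=0.2963
R=−1: 1+4/5x = −1+1/5x ⇒ -3/5x=2 ⇒ x=2/(-3/5)=-3.3333
Confirm numerically:
  x=-2.782: |R|=0.78746 <1
  x=-2.230: |R|=0.54219 <1
  x=-2.017: |R|=0.43722 <1
  x=-1.585: |R|=0.20349 <1
  x=-3.841: |R|=1.17227 >1
  x=-3.769: |R|=1.14905 >1
So |R|<1 on (-3.3333, 0).

(-3.3333, 0).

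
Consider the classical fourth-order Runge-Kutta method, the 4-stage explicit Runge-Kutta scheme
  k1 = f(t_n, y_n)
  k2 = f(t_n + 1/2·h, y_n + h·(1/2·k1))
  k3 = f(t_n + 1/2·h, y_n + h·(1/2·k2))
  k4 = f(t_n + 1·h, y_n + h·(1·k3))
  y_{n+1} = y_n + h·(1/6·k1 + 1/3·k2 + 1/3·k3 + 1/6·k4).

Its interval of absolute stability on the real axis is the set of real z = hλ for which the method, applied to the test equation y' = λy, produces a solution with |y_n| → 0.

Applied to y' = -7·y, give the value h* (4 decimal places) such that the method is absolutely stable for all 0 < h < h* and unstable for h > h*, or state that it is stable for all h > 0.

Set f=λy, z=hλ:
  order 4, 4-stage ⇒ R(z)=1+z+z^2/2+z^3/6+z^4/24
  (e.g. R(-0.83)=0.43893, |R|=0.43893)

Boundary: |R(x)|=1, x<0.
x=-0.83: |R|=0.4389
|R(-1.96)|=0.3208 |R(-1.49)|=0.2741 |R(-1.33)|=0.2927
Bisect:
  x_lo=-3.2308 |R|=1.9074  x_hi=-0.0664 |R|=0.9358
  mid=-1.64859 |R|=0.27134 →hi
  mid=-2.43970 |R|=0.59229 →hi
  mid=-2.83525 |R|=1.07797 →lo
  mid=-2.63748 |R|=0.79907 →hi
  mid=-2.73636 |R|=0.92870 →hi
  mid=-2.78581 |R|=1.00078 →lo
  mid=-2.76109 |R|=0.96411 →hi
  ...
  [-2.78542,-2.78523] ⇒ x*=-2.7853
Stable set (-2.7853, 0).

(-2.7853,0); λ=-7 ⇒ h* = 0.3979.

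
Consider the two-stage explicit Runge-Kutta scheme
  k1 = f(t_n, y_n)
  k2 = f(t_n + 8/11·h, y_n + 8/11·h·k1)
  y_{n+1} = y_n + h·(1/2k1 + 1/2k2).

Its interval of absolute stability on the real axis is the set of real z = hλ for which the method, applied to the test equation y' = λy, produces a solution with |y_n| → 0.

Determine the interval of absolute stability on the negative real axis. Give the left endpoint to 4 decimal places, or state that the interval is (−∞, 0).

With y'=λy (z=hλ):
  k1=λy_n ⇒ h·k1=z·y_n;  k2=λ(1+8/11z)y_n ⇒ h·k2=z(1+8/11z)y_n
  y_{n+1}/y_n = 1 + 1/2z + 1/2z(1+8/11z) = 1 + z + 4/11z²
  Hence R(z) = 1 + z + 4/11z².

Need |R(x)|<1, x<0.
x=-0.38: |R|=0.6725
R=1: x+4/11x²=0 ⇒ x=−11/4=-2.7500; min R=1−1/(4·4/11)=0.3125>−1
Confirm numerically:
  x=-2.473: |R|=0.75090 <1
  x=-2.130: |R|=0.51978 <1
  x=-1.892: |R|=0.40970 <1
  x=-1.421: |R|=0.31327 <1
  x=-3.095: |R|=1.38828 >1
  x=-3.094: |R|=1.38703 >1
  x=-3.059: |R|=1.34372 >1
Interval (-2.7500, 0).

(-2.7500, 0).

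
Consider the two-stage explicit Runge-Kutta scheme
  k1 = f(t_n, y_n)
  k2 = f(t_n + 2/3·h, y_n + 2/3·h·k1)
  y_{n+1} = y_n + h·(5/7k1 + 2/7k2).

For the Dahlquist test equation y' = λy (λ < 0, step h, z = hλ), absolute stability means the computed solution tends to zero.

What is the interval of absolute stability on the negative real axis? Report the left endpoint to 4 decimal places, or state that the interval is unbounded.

(-5.2500, 0).

Test eqn y'=λy, z=hλ:
  k1=λy_n ⇒ h·k1=z·y_n;  k2=λ(1+2/3z)y_n ⇒ h·k2=z(1+2/3z)y_n
  y_{n+1}/y_n = 1 + 5/7z + 2/7z(1+2/3z) = 1 + z + 4/21z²
  so R(z) = 1 + z + 4/21z².

Need |R(x)|<1, x<0.
x=-1.26: |R|=0.0424
R=1: x+4/21x²=0 ⇒ x=−21/4=-5.2500; min R=1−1/(4·4/21)=-0.3125>−1
Confirm numerically:
  x=-4.523: |R|=0.37367 <1
  x=-3.303: |R|=0.22494 <1
  x=-3.097: |R|=0.27006 <1
  x=-2.543: |R|=0.31122 <1
  x=-5.580: |R|=1.35074 >1
  x=-5.394: |R|=1.14795 >1
So |R|<1 on (-5.2500, 0).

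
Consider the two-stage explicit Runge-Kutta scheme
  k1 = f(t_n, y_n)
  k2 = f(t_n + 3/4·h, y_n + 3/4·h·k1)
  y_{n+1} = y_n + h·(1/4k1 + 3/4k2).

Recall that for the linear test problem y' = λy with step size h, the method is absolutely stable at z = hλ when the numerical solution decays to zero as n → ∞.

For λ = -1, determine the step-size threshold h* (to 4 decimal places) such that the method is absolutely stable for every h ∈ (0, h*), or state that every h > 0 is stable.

Test eqn y'=λy, z=hλ:
  k1=λy_n ⇒ h·k1=z·y_n;  k2=λ(1+3/4z)y_n ⇒ h·k2=z(1+3/4z)y_n
  y_{n+1}/y_n = 1 + 1/4z + 3/4z(1+3/4z) = 1 + z + 9/16z²
  ⇒ R(z) = 1 + z + 9/16z².

Find x<0 with |R(x)|<1.
x=-0.35: |R|=0.7189
R=1: x+9/16x²=0 ⇒ x=−16/9=-1.7778; min R=1−1/(4·9/16)=0.5556>−1
Confirm numerically:
  x=-1.156: |R|=0.59569 <1
  x=-0.913: |R|=0.55588 <1
  x=-0.912: |R|=0.55586 <1
  x=-2.060: |R|=1.32702 >1
  x=-2.017: |R|=1.27141 >1
So |R|<1 on (-1.7778, 0).

(-1.7778,0); λ=-1 ⇒ h* = (16/9)/1 = 1.7778.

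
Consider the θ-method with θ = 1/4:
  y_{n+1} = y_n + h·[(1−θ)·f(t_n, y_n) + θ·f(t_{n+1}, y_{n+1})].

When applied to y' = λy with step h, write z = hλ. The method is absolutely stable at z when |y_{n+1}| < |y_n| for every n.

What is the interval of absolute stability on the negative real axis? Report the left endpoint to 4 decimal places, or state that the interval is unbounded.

With y'=λy (z=hλ):
  y_{n+1} = y_n + z·[3/4·y_n + 1/4·y_{n+1}] ⇒ (1 − 1/4z)y_{n+1} = (1 + 3/4z)y_n
  so R(z) = (1 + 3/4z)/(1 − 1/4z).

Boundary: |R(x)|=1, x<0.
x=-0.4: |R|=0.6364
R=−1: 1+3/4x = −1+1/4x ⇒ -1/2x=2 ⇒ x=2/(-1/2)=-4.0000
Confirm numerically:
  x=-2.155: |R|=0.40049 <1
  x=-1.920: |R|=0.29730 <1
  x=-1.874: |R|=0.27613 <1
  x=-4.532: |R|=1.12471 >1
  x=-4.274: |R|=1.06623 >1
  x=-4.171: |R|=1.04186 >1
Interval (-4.0000, 0).

(-4.0000, 0).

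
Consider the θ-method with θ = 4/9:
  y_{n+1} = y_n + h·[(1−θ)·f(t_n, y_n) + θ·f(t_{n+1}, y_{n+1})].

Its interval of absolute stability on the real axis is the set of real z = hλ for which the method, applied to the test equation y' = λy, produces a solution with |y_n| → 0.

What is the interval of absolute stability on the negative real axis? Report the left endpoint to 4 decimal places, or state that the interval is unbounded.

Set f=λy, z=hλ:
  y_{n+1} = y_n + z·[5/9·y_n + 4/9·y_{n+1}] ⇒ (1 − 4/9z)y_{n+1} = (1 + 5/9z)y_n
  R(z) = (1 + 5/9z)/(1 − 4/9z).

Need |R(x)|<1, x<0.
x=-0.49: |R|=0.5976
R=−1: 1+5/9x = −1+4/9x ⇒ -1/9x=2 ⇒ x=2/(-1/9)=-18.0000
Confirm numerically:
  x=-16.974: |R|=0.98666 <1
  x=-14.722: |R|=0.95171 <1
  x=-14.393: |R|=0.94582 <1
  x=-8.824: |R|=0.79285 <1
  x=-18.467: |R|=1.00564 >1
  x=-18.269: |R|=1.00328 >1
  x=-18.233: |R|=1.00284 >1
So |R|<1 on (-18.0000, 0).

(-18.0000, 0).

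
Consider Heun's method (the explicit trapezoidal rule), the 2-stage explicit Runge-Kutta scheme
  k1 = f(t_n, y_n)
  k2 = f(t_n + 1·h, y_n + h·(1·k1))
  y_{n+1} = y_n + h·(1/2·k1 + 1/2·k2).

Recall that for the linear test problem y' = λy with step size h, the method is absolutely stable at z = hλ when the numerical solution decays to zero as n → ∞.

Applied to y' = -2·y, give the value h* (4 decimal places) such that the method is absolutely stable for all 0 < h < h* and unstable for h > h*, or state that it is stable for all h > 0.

(-2.0000,0); λ=-2 ⇒ h* = 1.0000.

Set f=λy, z=hλ:
  order 2, 2-stage ⇒ R(z)=1+z+z^2/2
  (e.g. R(-0.59)=0.58405, |R|=0.58405)

Find x<0 with |R(x)|<1.
x=-0.59: |R|=0.5840
|R(-1.54)|=0.6458 |R(-1.48)|=0.6152 |R(-0.91)|=0.5041
Bisect:
  x_lo=-2.6548 |R|=1.8693  x_hi=-0.1421 |R|=0.8680
  mid=-1.39847 |R|=0.57939 →hi
  mid=-2.02666 |R|=1.02701 →lo
  mid=-1.71257 |R|=0.75388 →hi
  mid=-1.86961 |R|=0.87811 →hi
  mid=-1.94814 |R|=0.94948 →hi
  mid=-1.98740 |R|=0.98748 →hi
  mid=-2.00703 |R|=1.00705 →lo
  ...
  [-2.00013,-1.99997] ⇒ x*=-2.0000
So |R|<1 on (-2.0000, 0).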